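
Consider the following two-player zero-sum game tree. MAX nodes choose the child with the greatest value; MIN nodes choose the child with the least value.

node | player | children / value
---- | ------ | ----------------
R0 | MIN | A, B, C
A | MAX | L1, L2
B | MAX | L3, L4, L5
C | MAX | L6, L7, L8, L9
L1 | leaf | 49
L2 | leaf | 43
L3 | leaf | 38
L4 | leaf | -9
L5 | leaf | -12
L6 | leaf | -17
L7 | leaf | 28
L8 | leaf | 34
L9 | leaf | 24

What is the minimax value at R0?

34

A (MAX): max(49, 43) = 49
B (MAX): max(38, -9, -12) = 38
C (MAX): max(-17, 28, 34, 24) = 34
R0 (MIN): min(49, 38, 34) = 34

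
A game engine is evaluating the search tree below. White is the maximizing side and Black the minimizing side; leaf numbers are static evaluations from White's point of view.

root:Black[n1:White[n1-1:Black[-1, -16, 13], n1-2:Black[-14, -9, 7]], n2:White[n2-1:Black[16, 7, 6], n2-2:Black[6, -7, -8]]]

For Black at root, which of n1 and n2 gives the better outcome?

n1-1 (Black): min(-1, -16, 13) = -16
n1-2 (Black): min(-14, -9, 7) = -14
n1 (White): max(-16, -14) = -14
n2-1 (Black): min(16, 7, 6) = 6
n2-2 (Black): min(6, -7, -8) = -8
n2 (White): max(6, -8) = 6
Black prefers the lower value; n1=-14, n2=6. n1 is better since -14 < 6.

n1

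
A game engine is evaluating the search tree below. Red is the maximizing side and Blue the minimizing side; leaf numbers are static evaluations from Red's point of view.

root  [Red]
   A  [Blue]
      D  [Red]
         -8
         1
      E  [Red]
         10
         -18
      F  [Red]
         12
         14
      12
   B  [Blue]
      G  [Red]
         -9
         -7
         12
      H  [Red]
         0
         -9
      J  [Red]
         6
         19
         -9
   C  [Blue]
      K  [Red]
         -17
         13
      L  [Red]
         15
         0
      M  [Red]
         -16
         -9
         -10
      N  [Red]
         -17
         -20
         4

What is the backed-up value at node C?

-9

K (Red): max(-17, 13) = 13
L (Red): max(15, 0) = 15
M (Red): max(-16, -9, -10) = -9
N (Red): max(-17, -20, 4) = 4
C (Blue): min(13, 15, -9, 4) = -9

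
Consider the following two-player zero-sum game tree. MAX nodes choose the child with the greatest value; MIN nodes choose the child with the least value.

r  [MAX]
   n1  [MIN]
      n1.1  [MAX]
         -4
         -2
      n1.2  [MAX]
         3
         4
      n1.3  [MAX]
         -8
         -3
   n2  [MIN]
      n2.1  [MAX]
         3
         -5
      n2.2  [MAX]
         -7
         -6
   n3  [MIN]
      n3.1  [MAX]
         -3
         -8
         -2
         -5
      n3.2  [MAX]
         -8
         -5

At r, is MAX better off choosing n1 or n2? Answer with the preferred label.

n1.1 (MAX): max(-4, -2) = -2
n1.2 (MAX): max(3, 4) = 4
n1.3 (MAX): max(-8, -3) = -3
n1 (MIN): min(-2, 4, -3) = -3
n2.1 (MAX): max(3, -5) = 3
n2.2 (MAX): max(-7, -6) = -6
n2 (MIN): min(3, -6) = -6
MAX prefers the higher value; n1=-3, n2=-6. n1 is better since -3 > -6.

n1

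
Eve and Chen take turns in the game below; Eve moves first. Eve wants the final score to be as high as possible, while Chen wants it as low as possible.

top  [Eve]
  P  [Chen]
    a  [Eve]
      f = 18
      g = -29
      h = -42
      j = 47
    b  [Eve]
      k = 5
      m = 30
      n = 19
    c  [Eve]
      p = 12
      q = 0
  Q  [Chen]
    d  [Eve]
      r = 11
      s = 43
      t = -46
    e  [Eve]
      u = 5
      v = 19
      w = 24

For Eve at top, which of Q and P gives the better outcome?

Q

d (Eve): max(11, 43, -46) = 43
e (Eve): max(5, 19, 24) = 24
Q (Chen): min(43, 24) = 24
a (Eve): max(18, -29, -42, 47) = 47
b (Eve): max(5, 30, 19) = 30
c (Eve): max(12, 0) = 12
P (Chen): min(47, 30, 12) = 12
Eve prefers the higher value; Q=24, P=12. Q is better since 24 > 12.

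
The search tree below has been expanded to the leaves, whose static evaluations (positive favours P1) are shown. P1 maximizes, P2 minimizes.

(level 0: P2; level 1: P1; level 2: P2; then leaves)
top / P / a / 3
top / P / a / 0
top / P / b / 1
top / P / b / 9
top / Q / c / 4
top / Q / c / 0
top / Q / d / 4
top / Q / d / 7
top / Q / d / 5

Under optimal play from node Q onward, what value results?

c (P2): min(4, 0) = 0
d (P2): min(4, 7, 5) = 4
Q (P1): max(0, 4) = 4

4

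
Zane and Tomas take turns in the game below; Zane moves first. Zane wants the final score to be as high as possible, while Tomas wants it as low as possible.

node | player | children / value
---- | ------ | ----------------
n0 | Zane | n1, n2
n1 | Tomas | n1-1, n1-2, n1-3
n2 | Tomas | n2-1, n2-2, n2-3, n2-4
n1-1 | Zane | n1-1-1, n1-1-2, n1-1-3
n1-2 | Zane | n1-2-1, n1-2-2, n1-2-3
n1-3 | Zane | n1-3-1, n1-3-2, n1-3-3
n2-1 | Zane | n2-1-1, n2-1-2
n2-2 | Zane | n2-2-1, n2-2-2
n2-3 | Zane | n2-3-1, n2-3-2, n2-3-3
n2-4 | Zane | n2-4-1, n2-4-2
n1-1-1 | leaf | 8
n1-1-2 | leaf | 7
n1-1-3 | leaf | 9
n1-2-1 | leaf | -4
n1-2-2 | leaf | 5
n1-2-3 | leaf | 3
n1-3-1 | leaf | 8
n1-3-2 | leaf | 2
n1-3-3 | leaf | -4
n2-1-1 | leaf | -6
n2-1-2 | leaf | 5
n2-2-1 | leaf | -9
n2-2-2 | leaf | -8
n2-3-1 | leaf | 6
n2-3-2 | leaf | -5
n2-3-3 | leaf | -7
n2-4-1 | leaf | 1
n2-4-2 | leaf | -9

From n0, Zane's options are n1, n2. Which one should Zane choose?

n1

n1-1 (Zane): max(8, 7, 9) = 9
n1-2 (Zane): max(-4, 5, 3) = 5
n1-3 (Zane): max(8, 2, -4) = 8
n1 (Tomas): min(9, 5, 8) = 5
n2-1 (Zane): max(-6, 5) = 5
n2-2 (Zane): max(-9, -8) = -8
n2-3 (Zane): max(6, -5, -7) = 6
n2-4 (Zane): max(1, -9) = 1
n2 (Tomas): min(5, -8, 6, 1) = -8
n0 (Zane): max(5, -8) = 5
Zane at n0 wants the highest of {n1=5, n2=-8}, so chooses n1.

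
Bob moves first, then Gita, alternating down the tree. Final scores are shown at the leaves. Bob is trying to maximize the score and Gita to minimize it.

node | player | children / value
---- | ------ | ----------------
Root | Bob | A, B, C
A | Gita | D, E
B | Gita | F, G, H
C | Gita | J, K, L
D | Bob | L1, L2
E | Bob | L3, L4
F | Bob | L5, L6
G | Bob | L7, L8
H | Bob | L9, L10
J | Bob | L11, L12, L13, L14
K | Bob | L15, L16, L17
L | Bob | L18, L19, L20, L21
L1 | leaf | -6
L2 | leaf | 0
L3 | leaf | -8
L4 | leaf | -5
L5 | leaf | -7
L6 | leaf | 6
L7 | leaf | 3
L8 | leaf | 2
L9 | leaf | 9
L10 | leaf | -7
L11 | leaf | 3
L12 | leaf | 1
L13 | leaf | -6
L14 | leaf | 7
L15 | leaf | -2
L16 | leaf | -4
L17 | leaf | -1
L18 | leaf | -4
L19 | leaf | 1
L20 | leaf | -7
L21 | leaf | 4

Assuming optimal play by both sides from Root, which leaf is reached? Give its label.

D (Bob): max(-6, 0) = 0
E (Bob): max(-8, -5) = -5
A (Gita): min(0, -5) = -5
F (Bob): max(-7, 6) = 6
G (Bob): max(3, 2) = 3
H (Bob): max(9, -7) = 9
B (Gita): min(6, 3, 9) = 3
J (Bob): max(3, 1, -6, 7) = 7
K (Bob): max(-2, -4, -1) = -1
L (Bob): max(-4, 1, -7, 4) = 4
C (Gita): min(7, -1, 4) = -1
Root (Bob): max(-5, 3, -1) = 3
At Root, Bob picks B (highest: 3).
At B, Gita picks G (lowest: 3).
At G, Bob picks L7 (highest: 3).
Terminal value 3.

L7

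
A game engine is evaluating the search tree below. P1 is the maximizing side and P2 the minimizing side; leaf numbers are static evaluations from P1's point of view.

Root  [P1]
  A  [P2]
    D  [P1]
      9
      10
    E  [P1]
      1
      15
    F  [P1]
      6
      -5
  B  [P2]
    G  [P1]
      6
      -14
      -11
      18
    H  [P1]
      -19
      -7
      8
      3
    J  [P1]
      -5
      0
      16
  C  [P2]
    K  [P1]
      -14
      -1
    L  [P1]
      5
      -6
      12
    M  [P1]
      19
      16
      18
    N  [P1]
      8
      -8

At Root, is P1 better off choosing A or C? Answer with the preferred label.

D (P1): max(9, 10) = 10
E (P1): max(1, 15) = 15
F (P1): max(6, -5) = 6
A (P2): min(10, 15, 6) = 6
K (P1): max(-14, -1) = -1
L (P1): max(5, -6, 12) = 12
M (P1): max(19, 16, 18) = 19
N (P1): max(8, -8) = 8
C (P2): min(-1, 12, 19, 8) = -1
P1 prefers the higher value; A=6, C=-1. A is better since 6 > -1.

A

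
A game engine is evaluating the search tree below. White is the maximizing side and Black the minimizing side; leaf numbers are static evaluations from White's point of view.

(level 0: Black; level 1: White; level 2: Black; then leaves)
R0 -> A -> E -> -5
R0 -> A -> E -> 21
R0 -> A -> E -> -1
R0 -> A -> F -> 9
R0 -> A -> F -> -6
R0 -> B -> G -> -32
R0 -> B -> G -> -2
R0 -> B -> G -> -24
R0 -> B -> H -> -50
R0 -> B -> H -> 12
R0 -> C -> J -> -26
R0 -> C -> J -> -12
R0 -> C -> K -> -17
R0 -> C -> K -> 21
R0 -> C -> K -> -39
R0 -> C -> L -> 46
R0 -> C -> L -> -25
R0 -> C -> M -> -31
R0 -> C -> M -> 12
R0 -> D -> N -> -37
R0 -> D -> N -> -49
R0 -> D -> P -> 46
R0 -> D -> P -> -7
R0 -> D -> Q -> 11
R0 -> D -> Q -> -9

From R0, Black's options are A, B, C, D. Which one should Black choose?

E (Black): min(-5, 21, -1) = -5
F (Black): min(9, -6) = -6
A (White): max(-5, -6) = -5
G (Black): min(-32, -2, -24) = -32
H (Black): min(-50, 12) = -50
B (White): max(-32, -50) = -32
J (Black): min(-26, -12) = -26
K (Black): min(-17, 21, -39) = -39
L (Black): min(46, -25) = -25
M (Black): min(-31, 12) = -31
C (White): max(-26, -39, -25, -31) = -25
N (Black): min(-37, -49) = -49
P (Black): min(46, -7) = -7
Q (Black): min(11, -9) = -9
D (White): max(-49, -7, -9) = -7
R0 (Black): min(-5, -32, -25, -7) = -32
Black at R0 wants the lowest of {A=-5, B=-32, C=-25, D=-7}, so chooses B.

B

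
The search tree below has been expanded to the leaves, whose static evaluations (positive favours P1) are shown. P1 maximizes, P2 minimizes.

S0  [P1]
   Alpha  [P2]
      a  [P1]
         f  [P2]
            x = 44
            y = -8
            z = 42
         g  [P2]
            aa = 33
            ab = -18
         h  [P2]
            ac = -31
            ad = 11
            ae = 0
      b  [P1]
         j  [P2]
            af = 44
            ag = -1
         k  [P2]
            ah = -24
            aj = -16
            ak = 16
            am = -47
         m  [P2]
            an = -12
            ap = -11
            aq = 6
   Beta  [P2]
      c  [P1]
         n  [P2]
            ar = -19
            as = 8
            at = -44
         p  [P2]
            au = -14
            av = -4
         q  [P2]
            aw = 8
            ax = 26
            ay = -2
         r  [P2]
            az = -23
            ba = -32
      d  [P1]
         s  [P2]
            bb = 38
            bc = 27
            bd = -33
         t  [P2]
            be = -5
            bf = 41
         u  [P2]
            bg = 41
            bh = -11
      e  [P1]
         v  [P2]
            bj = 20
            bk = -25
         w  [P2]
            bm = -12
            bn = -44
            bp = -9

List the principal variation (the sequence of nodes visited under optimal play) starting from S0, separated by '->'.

f (P2): min(44, -8, 42) = -8
g (P2): min(33, -18) = -18
h (P2): min(-31, 11, 0) = -31
a (P1): max(-8, -18, -31) = -8
j (P2): min(44, -1) = -1
k (P2): min(-24, -16, 16, -47) = -47
m (P2): min(-12, -11, 6) = -12
b (P1): max(-1, -47, -12) = -1
Alpha (P2): min(-8, -1) = -8
n (P2): min(-19, 8, -44) = -44
p (P2): min(-14, -4) = -14
q (P2): min(8, 26, -2) = -2
r (P2): min(-23, -32) = -32
c (P1): max(-44, -14, -2, -32) = -2
s (P2): min(38, 27, -33) = -33
t (P2): min(-5, 41) = -5
u (P2): min(41, -11) = -11
d (P1): max(-33, -5, -11) = -5
v (P2): min(20, -25) = -25
w (P2): min(-12, -44, -9) = -44
e (P1): max(-25, -44) = -25
Beta (P2): min(-2, -5, -25) = -25
S0 (P1): max(-8, -25) = -8
At S0, P1 picks Alpha (highest: -8).
At Alpha, P2 picks a (lowest: -8).
At a, P1 picks f (highest: -8).
At f, P2 picks y (lowest: -8).
Terminal value -8.

S0 -> Alpha -> a -> f -> y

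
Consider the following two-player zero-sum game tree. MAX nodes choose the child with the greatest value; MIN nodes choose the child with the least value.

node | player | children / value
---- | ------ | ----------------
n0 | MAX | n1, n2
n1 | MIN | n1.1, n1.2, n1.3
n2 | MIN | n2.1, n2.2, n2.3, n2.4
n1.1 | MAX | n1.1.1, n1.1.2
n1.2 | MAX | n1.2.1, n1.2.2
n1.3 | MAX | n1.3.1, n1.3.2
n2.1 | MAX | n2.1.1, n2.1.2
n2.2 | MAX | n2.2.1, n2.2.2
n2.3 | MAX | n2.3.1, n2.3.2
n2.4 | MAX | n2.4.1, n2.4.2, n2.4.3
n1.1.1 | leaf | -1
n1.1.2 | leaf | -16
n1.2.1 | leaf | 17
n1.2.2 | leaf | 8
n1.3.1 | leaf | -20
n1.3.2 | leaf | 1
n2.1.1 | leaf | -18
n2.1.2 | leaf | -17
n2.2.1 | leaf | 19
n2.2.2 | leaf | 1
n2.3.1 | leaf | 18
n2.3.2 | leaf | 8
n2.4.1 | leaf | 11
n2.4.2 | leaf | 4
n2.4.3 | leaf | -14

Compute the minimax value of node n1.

-1

n1.1 (MAX): max(-1, -16) = -1
n1.2 (MAX): max(17, 8) = 17
n1.3 (MAX): max(-20, 1) = 1
n1 (MIN): min(-1, 17, 1) = -1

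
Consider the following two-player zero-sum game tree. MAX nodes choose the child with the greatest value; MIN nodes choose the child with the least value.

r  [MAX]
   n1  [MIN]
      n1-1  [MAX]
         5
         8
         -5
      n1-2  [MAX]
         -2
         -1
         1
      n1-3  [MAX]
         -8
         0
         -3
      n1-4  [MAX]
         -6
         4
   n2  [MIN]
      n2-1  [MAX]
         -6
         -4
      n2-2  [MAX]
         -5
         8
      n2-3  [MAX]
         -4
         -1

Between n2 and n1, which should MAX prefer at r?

n2-1 (MAX): max(-6, -4) = -4
n2-2 (MAX): max(-5, 8) = 8
n2-3 (MAX): max(-4, -1) = -1
n2 (MIN): min(-4, 8, -1) = -4
n1-1 (MAX): max(5, 8, -5) = 8
n1-2 (MAX): max(-2, -1, 1) = 1
n1-3 (MAX): max(-8, 0, -3) = 0
n1-4 (MAX): max(-6, 4) = 4
n1 (MIN): min(8, 1, 0, 4) = 0
MAX prefers the higher value; n2=-4, n1=0. n1 is better since 0 > -4.

n1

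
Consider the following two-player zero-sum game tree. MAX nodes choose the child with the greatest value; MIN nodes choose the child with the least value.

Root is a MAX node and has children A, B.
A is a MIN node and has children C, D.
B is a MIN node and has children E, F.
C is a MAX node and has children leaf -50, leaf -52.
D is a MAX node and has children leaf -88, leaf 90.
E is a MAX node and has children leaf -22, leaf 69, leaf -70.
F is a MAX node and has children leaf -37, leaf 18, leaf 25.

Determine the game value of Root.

25

C (MAX): max(-50, -52) = -50
D (MAX): max(-88, 90) = 90
A (MIN): min(-50, 90) = -50
E (MAX): max(-22, 69, -70) = 69
F (MAX): max(-37, 18, 25) = 25
B (MIN): min(69, 25) = 25
Root (MAX): max(-50, 25) = 25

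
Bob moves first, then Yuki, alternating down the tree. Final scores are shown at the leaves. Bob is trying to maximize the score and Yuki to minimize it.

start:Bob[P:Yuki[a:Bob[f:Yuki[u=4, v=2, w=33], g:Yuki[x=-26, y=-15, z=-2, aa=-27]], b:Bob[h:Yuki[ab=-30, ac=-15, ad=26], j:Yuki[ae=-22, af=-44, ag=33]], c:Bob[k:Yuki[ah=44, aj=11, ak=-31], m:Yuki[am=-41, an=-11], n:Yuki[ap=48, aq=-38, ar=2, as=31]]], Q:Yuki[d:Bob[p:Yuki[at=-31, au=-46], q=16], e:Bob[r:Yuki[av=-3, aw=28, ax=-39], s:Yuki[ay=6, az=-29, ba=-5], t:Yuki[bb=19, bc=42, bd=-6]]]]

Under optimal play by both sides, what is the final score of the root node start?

f (Yuki): min(4, 2, 33) = 2
g (Yuki): min(-26, -15, -2, -27) = -27
a (Bob): max(2, -27) = 2
h (Yuki): min(-30, -15, 26) = -30
j (Yuki): min(-22, -44, 33) = -44
b (Bob): max(-30, -44) = -30
k (Yuki): min(44, 11, -31) = -31
m (Yuki): min(-41, -11) = -41
n (Yuki): min(48, -38, 2, 31) = -38
c (Bob): max(-31, -41, -38) = -31
P (Yuki): min(2, -30, -31) = -31
p (Yuki): min(-31, -46) = -46
d (Bob): max(-46, 16) = 16
r (Yuki): min(-3, 28, -39) = -39
s (Yuki): min(6, -29, -5) = -29
t (Yuki): min(19, 42, -6) = -6
e (Bob): max(-39, -29, -6) = -6
Q (Yuki): min(16, -6) = -6
start (Bob): max(-31, -6) = -6

-6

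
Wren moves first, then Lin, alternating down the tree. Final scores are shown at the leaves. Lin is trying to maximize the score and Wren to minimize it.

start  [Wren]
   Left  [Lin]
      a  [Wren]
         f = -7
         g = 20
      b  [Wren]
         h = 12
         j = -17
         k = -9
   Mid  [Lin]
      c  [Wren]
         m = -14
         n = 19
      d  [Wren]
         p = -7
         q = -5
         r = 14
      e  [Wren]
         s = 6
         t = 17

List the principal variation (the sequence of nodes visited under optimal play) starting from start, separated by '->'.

start -> Left -> a -> f

a (Wren): min(-7, 20) = -7
b (Wren): min(12, -17, -9) = -17
Left (Lin): max(-7, -17) = -7
c (Wren): min(-14, 19) = -14
d (Wren): min(-7, -5, 14) = -7
e (Wren): min(6, 17) = 6
Mid (Lin): max(-14, -7, 6) = 6
start (Wren): min(-7, 6) = -7
At start, Wren picks Left (lowest: -7).
At Left, Lin picks a (highest: -7).
At a, Wren picks f (lowest: -7).
Terminal value -7.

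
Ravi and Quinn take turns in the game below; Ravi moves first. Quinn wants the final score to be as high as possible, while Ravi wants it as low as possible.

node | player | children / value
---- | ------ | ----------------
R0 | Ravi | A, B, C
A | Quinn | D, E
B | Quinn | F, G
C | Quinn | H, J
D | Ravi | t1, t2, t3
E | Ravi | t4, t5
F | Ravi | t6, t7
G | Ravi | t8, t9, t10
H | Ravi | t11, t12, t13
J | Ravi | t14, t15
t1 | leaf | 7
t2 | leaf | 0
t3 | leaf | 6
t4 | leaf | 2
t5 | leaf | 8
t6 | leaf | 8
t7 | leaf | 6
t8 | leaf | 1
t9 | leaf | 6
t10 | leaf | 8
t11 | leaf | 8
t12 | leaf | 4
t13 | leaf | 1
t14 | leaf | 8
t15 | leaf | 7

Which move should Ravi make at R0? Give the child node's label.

A

D (Ravi): min(7, 0, 6) = 0
E (Ravi): min(2, 8) = 2
A (Quinn): max(0, 2) = 2
F (Ravi): min(8, 6) = 6
G (Ravi): min(1, 6, 8) = 1
B (Quinn): max(6, 1) = 6
H (Ravi): min(8, 4, 1) = 1
J (Ravi): min(8, 7) = 7
C (Quinn): max(1, 7) = 7
R0 (Ravi): min(2, 6, 7) = 2
Ravi at R0 wants the lowest of {A=2, B=6, C=7}, so chooses A.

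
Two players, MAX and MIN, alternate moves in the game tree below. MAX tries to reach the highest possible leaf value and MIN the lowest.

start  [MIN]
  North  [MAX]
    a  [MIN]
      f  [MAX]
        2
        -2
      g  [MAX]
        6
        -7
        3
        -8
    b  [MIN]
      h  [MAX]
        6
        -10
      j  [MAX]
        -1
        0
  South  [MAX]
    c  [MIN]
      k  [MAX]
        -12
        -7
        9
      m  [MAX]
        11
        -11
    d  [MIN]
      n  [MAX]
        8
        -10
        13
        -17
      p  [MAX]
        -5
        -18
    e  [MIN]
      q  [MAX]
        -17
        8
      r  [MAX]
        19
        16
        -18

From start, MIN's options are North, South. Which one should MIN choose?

f (MAX): max(2, -2) = 2
g (MAX): max(6, -7, 3, -8) = 6
a (MIN): min(2, 6) = 2
h (MAX): max(6, -10) = 6
j (MAX): max(-1, 0) = 0
b (MIN): min(6, 0) = 0
North (MAX): max(2, 0) = 2
k (MAX): max(-12, -7, 9) = 9
m (MAX): max(11, -11) = 11
c (MIN): min(9, 11) = 9
n (MAX): max(8, -10, 13, -17) = 13
p (MAX): max(-5, -18) = -5
d (MIN): min(13, -5) = -5
q (MAX): max(-17, 8) = 8
r (MAX): max(19, 16, -18) = 19
e (MIN): min(8, 19) = 8
South (MAX): max(9, -5, 8) = 9
start (MIN): min(2, 9) = 2
MIN at start wants the lowest of {North=2, South=9}, so chooses North.

North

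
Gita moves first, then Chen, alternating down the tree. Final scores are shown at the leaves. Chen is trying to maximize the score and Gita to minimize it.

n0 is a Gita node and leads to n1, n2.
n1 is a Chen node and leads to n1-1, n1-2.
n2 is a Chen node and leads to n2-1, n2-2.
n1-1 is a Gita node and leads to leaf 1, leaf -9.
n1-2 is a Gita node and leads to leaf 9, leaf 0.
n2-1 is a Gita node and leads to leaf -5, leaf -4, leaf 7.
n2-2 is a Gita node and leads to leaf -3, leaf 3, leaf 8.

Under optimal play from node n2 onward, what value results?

n2-1 (Gita): min(-5, -4, 7) = -5
n2-2 (Gita): min(-3, 3, 8) = -3
n2 (Chen): max(-5, -3) = -3

-3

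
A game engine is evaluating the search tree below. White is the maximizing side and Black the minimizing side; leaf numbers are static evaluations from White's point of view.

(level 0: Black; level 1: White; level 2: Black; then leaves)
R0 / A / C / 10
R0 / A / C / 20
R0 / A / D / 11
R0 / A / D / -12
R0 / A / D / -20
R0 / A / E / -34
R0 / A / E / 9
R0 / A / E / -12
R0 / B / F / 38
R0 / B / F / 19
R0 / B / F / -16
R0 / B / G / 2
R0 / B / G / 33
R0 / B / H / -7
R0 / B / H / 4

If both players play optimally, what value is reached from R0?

C (Black): min(10, 20) = 10
D (Black): min(11, -12, -20) = -20
E (Black): min(-34, 9, -12) = -34
A (White): max(10, -20, -34) = 10
F (Black): min(38, 19, -16) = -16
G (Black): min(2, 33) = 2
H (Black): min(-7, 4) = -7
B (White): max(-16, 2, -7) = 2
R0 (Black): min(10, 2) = 2

2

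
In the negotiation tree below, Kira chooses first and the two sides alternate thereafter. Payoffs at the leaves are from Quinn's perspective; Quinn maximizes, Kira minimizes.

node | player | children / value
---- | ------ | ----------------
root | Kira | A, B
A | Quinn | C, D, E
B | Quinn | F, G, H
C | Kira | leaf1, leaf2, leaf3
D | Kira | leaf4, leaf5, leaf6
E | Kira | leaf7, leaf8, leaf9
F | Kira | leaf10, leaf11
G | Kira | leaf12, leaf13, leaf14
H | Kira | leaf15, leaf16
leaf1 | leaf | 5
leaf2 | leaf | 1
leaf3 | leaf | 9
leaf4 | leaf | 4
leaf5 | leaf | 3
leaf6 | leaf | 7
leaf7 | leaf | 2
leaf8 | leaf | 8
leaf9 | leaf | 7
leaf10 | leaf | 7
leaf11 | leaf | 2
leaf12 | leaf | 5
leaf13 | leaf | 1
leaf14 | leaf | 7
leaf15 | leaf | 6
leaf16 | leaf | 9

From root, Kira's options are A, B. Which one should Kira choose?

C (Kira): min(5, 1, 9) = 1
D (Kira): min(4, 3, 7) = 3
E (Kira): min(2, 8, 7) = 2
A (Quinn): max(1, 3, 2) = 3
F (Kira): min(7, 2) = 2
G (Kira): min(5, 1, 7) = 1
H (Kira): min(6, 9) = 6
B (Quinn): max(2, 1, 6) = 6
root (Kira): min(3, 6) = 3
Kira at root wants the lowest of {A=3, B=6}, so chooses A.

A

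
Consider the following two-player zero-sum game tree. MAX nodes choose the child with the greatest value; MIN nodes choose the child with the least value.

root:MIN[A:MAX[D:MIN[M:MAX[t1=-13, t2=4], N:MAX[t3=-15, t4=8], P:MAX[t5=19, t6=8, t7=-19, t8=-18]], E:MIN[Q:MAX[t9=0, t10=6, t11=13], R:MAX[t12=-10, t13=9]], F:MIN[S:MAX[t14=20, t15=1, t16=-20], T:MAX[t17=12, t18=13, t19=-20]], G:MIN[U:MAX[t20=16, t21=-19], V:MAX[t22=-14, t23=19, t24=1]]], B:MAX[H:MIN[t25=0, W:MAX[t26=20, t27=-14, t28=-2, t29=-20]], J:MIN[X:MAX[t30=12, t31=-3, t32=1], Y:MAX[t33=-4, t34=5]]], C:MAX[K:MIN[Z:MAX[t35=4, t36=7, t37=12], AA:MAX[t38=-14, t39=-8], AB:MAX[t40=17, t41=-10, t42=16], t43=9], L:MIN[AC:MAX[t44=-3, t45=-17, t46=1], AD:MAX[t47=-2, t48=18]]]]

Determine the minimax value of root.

M (MAX): max(-13, 4) = 4
N (MAX): max(-15, 8) = 8
P (MAX): max(19, 8, -19, -18) = 19
D (MIN): min(4, 8, 19) = 4
Q (MAX): max(0, 6, 13) = 13
R (MAX): max(-10, 9) = 9
E (MIN): min(13, 9) = 9
S (MAX): max(20, 1, -20) = 20
T (MAX): max(12, 13, -20) = 13
F (MIN): min(20, 13) = 13
U (MAX): max(16, -19) = 16
V (MAX): max(-14, 19, 1) = 19
G (MIN): min(16, 19) = 16
A (MAX): max(4, 9, 13, 16) = 16
W (MAX): max(20, -14, -2, -20) = 20
H (MIN): min(0, 20) = 0
X (MAX): max(12, -3, 1) = 12
Y (MAX): max(-4, 5) = 5
J (MIN): min(12, 5) = 5
B (MAX): max(0, 5) = 5
Z (MAX): max(4, 7, 12) = 12
AA (MAX): max(-14, -8) = -8
AB (MAX): max(17, -10, 16) = 17
K (MIN): min(12, -8, 17, 9) = -8
AC (MAX): max(-3, -17, 1) = 1
AD (MAX): max(-2, 18) = 18
L (MIN): min(1, 18) = 1
C (MAX): max(-8, 1) = 1
root (MIN): min(16, 5, 1) = 1

1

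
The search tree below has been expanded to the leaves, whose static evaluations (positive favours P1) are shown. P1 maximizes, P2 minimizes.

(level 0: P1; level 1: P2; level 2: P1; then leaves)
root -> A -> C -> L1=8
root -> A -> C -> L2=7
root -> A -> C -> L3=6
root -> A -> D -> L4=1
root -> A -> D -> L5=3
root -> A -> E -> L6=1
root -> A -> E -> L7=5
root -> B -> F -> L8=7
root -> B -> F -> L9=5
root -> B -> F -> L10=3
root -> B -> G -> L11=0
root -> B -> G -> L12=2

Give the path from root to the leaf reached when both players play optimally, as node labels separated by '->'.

root -> A -> D -> L5

C (P1): max(8, 7, 6) = 8
D (P1): max(1, 3) = 3
E (P1): max(1, 5) = 5
A (P2): min(8, 3, 5) = 3
F (P1): max(7, 5, 3) = 7
G (P1): max(0, 2) = 2
B (P2): min(7, 2) = 2
root (P1): max(3, 2) = 3
At root, P1 picks A (highest: 3).
At A, P2 picks D (lowest: 3).
At D, P1 picks L5 (highest: 3).
Terminal value 3.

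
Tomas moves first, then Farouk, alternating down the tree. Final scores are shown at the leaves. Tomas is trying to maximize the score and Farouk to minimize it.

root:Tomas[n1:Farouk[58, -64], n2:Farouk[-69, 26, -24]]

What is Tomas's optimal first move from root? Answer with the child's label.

n1 (Farouk): min(58, -64) = -64
n2 (Farouk): min(-69, 26, -24) = -69
root (Tomas): max(-64, -69) = -64
Tomas at root wants the highest of {n1=-64, n2=-69}, so chooses n1.

n1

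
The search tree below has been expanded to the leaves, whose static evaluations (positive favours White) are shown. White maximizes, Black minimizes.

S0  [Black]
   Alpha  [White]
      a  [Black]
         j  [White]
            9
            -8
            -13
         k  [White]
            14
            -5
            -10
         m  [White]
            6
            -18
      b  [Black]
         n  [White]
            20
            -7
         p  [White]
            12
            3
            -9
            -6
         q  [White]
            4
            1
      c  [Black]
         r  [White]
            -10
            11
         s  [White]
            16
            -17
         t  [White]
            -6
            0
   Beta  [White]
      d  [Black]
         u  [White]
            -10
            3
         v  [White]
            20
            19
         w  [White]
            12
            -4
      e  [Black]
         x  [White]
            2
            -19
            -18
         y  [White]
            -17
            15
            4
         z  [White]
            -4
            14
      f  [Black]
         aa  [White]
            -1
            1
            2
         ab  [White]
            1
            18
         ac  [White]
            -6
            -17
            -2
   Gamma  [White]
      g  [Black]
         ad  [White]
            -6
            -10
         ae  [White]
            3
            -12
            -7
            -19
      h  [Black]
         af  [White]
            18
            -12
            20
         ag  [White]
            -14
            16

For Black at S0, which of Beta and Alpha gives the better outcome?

u (White): max(-10, 3) = 3
v (White): max(20, 19) = 20
w (White): max(12, -4) = 12
d (Black): min(3, 20, 12) = 3
x (White): max(2, -19, -18) = 2
y (White): max(-17, 15, 4) = 15
z (White): max(-4, 14) = 14
e (Black): min(2, 15, 14) = 2
aa (White): max(-1, 1, 2) = 2
ab (White): max(1, 18) = 18
ac (White): max(-6, -17, -2) = -2
f (Black): min(2, 18, -2) = -2
Beta (White): max(3, 2, -2) = 3
j (White): max(9, -8, -13) = 9
k (White): max(14, -5, -10) = 14
m (White): max(6, -18) = 6
a (Black): min(9, 14, 6) = 6
n (White): max(20, -7) = 20
p (White): max(12, 3, -9, -6) = 12
q (White): max(4, 1) = 4
b (Black): min(20, 12, 4) = 4
r (White): max(-10, 11) = 11
s (White): max(16, -17) = 16
t (White): max(-6, 0) = 0
c (Black): min(11, 16, 0) = 0
Alpha (White): max(6, 4, 0) = 6
Black prefers the lower value; Beta=3, Alpha=6. Beta is better since 3 < 6.

Beta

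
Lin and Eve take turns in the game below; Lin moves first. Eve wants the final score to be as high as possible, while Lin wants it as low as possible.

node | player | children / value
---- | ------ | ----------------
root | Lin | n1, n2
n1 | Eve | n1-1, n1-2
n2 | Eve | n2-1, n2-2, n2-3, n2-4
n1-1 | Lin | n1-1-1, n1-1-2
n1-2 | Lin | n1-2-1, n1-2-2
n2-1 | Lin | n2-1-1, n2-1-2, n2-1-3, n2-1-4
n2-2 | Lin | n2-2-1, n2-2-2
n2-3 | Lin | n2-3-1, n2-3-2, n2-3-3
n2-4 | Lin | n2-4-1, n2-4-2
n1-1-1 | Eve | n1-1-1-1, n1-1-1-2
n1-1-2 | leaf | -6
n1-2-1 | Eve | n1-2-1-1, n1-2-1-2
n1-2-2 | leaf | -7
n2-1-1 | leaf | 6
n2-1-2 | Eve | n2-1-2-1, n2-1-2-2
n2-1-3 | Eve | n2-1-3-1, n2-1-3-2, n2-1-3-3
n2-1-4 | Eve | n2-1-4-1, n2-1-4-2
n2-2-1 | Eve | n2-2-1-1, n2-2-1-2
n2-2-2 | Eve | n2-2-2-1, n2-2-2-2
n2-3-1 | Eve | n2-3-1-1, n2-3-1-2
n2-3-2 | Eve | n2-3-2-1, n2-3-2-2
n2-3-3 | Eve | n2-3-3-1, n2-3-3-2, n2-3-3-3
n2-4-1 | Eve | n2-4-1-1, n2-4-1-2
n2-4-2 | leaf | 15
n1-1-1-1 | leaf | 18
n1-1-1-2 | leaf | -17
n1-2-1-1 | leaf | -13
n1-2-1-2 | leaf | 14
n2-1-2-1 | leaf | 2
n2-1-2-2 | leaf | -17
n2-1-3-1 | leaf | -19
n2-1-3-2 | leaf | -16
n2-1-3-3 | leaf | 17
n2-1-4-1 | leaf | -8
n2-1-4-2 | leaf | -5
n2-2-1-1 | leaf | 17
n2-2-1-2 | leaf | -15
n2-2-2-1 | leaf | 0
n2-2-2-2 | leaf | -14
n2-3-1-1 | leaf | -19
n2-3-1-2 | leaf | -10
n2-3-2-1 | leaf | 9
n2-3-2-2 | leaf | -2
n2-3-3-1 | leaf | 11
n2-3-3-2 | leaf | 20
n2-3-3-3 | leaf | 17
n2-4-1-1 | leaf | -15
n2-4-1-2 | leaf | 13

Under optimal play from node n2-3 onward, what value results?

n2-3-1 (Eve): max(-19, -10) = -10
n2-3-2 (Eve): max(9, -2) = 9
n2-3-3 (Eve): max(11, 20, 17) = 20
n2-3 (Lin): min(-10, 9, 20) = -10

-10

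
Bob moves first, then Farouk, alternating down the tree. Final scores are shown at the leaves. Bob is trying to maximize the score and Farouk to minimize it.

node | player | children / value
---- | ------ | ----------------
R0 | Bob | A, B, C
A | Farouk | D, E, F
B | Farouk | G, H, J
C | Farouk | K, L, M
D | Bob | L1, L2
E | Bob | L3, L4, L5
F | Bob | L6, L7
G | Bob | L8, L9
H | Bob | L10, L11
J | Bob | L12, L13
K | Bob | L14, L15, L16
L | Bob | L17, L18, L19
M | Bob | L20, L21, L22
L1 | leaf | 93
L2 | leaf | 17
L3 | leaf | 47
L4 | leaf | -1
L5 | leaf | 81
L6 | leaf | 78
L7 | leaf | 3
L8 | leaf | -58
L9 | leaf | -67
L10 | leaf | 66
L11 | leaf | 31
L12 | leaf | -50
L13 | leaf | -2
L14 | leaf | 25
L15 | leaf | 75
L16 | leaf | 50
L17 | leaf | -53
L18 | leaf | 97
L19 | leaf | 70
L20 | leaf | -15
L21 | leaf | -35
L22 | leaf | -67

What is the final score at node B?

-58

G (Bob): max(-58, -67) = -58
H (Bob): max(66, 31) = 66
J (Bob): max(-50, -2) = -2
B (Farouk): min(-58, 66, -2) = -58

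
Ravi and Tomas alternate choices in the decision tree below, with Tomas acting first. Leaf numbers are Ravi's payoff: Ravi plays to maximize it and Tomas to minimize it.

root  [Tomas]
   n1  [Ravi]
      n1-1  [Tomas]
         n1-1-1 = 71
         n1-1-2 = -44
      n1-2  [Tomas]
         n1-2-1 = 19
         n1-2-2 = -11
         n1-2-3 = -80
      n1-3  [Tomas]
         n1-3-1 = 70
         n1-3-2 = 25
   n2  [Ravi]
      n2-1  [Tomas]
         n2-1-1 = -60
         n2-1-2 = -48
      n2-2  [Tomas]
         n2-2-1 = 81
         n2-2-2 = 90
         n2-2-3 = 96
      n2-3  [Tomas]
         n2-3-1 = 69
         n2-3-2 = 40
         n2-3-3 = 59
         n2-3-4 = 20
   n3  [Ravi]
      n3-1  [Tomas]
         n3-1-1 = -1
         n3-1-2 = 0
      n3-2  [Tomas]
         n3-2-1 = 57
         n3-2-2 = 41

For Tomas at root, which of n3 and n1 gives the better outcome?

n3-1 (Tomas): min(-1, 0) = -1
n3-2 (Tomas): min(57, 41) = 41
n3 (Ravi): max(-1, 41) = 41
n1-1 (Tomas): min(71, -44) = -44
n1-2 (Tomas): min(19, -11, -80) = -80
n1-3 (Tomas): min(70, 25) = 25
n1 (Ravi): max(-44, -80, 25) = 25
Tomas prefers the lower value; n3=41, n1=25. n1 is better since 25 < 41.

n1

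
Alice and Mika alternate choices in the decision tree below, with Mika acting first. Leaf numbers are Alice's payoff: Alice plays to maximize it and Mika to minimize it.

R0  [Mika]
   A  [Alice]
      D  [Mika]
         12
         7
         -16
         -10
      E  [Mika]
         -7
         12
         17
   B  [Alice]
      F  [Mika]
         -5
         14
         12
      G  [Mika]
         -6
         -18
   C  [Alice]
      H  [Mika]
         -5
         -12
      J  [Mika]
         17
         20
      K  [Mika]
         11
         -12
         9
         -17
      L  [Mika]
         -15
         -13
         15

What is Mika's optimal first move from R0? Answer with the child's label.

A

D (Mika): min(12, 7, -16, -10) = -16
E (Mika): min(-7, 12, 17) = -7
A (Alice): max(-16, -7) = -7
F (Mika): min(-5, 14, 12) = -5
G (Mika): min(-6, -18) = -18
B (Alice): max(-5, -18) = -5
H (Mika): min(-5, -12) = -12
J (Mika): min(17, 20) = 17
K (Mika): min(11, -12, 9, -17) = -17
L (Mika): min(-15, -13, 15) = -15
C (Alice): max(-12, 17, -17, -15) = 17
R0 (Mika): min(-7, -5, 17) = -7
Mika at R0 wants the lowest of {A=-7, B=-5, C=17}, so chooses A.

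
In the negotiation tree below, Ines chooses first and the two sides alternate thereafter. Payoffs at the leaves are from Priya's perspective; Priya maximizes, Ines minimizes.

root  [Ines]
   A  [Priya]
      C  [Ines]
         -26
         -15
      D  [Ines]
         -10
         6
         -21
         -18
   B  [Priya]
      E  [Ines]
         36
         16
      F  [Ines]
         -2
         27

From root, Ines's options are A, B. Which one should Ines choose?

A

C (Ines): min(-26, -15) = -26
D (Ines): min(-10, 6, -21, -18) = -21
A (Priya): max(-26, -21) = -21
E (Ines): min(36, 16) = 16
F (Ines): min(-2, 27) = -2
B (Priya): max(16, -2) = 16
root (Ines): min(-21, 16) = -21
Ines at root wants the lowest of {A=-21, B=16}, so chooses A.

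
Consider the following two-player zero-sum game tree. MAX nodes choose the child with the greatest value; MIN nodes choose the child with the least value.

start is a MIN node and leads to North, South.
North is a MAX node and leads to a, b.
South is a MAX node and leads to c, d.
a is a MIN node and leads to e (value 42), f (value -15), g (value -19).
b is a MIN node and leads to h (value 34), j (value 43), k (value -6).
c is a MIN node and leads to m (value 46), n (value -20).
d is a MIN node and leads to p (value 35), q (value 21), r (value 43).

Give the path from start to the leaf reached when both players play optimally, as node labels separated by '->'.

start -> North -> b -> k

a (MIN): min(42, -15, -19) = -19
b (MIN): min(34, 43, -6) = -6
North (MAX): max(-19, -6) = -6
c (MIN): min(46, -20) = -20
d (MIN): min(35, 21, 43) = 21
South (MAX): max(-20, 21) = 21
start (MIN): min(-6, 21) = -6
At start, MIN picks North (lowest: -6).
At North, MAX picks b (highest: -6).
At b, MIN picks k (lowest: -6).
Terminal value -6.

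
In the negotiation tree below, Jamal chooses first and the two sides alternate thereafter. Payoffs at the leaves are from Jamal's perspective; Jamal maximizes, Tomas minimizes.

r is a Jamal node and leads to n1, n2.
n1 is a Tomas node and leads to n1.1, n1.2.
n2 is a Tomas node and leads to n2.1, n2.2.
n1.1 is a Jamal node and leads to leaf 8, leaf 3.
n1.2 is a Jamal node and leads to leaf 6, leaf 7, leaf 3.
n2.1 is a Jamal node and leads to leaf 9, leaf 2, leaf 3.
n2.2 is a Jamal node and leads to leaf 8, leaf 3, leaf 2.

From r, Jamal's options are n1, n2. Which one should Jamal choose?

n2

n1.1 (Jamal): max(8, 3) = 8
n1.2 (Jamal): max(6, 7, 3) = 7
n1 (Tomas): min(8, 7) = 7
n2.1 (Jamal): max(9, 2, 3) = 9
n2.2 (Jamal): max(8, 3, 2) = 8
n2 (Tomas): min(9, 8) = 8
r (Jamal): max(7, 8) = 8
Jamal at r wants the highest of {n1=7, n2=8}, so chooses n2.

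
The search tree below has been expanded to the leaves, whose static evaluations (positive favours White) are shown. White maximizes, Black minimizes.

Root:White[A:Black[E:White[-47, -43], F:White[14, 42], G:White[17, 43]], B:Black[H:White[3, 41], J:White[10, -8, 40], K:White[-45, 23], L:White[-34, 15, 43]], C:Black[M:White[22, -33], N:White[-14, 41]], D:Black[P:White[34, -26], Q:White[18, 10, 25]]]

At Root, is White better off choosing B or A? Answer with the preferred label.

B

H (White): max(3, 41) = 41
J (White): max(10, -8, 40) = 40
K (White): max(-45, 23) = 23
L (White): max(-34, 15, 43) = 43
B (Black): min(41, 40, 23, 43) = 23
E (White): max(-47, -43) = -43
F (White): max(14, 42) = 42
G (White): max(17, 43) = 43
A (Black): min(-43, 42, 43) = -43
White prefers the higher value; B=23, A=-43. B is better since 23 > -43.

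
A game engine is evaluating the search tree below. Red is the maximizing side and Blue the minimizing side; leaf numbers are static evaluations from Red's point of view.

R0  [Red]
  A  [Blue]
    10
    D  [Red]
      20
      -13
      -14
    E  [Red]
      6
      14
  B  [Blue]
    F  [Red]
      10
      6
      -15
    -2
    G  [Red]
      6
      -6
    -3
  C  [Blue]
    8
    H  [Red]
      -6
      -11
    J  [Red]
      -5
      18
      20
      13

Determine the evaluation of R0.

10

D (Red): max(20, -13, -14) = 20
E (Red): max(6, 14) = 14
A (Blue): min(10, 20, 14) = 10
F (Red): max(10, 6, -15) = 10
G (Red): max(6, -6) = 6
B (Blue): min(10, -2, 6, -3) = -3
H (Red): max(-6, -11) = -6
J (Red): max(-5, 18, 20, 13) = 20
C (Blue): min(8, -6, 20) = -6
R0 (Red): max(10, -3, -6) = 10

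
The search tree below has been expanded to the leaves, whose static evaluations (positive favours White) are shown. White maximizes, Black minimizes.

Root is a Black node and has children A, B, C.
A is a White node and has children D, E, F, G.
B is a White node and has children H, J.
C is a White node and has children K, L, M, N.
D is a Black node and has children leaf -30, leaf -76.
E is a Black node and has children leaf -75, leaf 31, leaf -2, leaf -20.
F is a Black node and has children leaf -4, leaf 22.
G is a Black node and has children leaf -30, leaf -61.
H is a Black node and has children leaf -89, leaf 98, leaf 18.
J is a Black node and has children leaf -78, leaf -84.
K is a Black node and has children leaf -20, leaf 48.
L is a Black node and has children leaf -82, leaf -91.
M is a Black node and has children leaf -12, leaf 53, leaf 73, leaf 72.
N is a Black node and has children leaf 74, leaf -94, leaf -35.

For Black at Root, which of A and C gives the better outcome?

D (Black): min(-30, -76) = -76
E (Black): min(-75, 31, -2, -20) = -75
F (Black): min(-4, 22) = -4
G (Black): min(-30, -61) = -61
A (White): max(-76, -75, -4, -61) = -4
K (Black): min(-20, 48) = -20
L (Black): min(-82, -91) = -91
M (Black): min(-12, 53, 73, 72) = -12
N (Black): min(74, -94, -35) = -94
C (White): max(-20, -91, -12, -94) = -12
Black prefers the lower value; A=-4, C=-12. C is better since -12 < -4.

C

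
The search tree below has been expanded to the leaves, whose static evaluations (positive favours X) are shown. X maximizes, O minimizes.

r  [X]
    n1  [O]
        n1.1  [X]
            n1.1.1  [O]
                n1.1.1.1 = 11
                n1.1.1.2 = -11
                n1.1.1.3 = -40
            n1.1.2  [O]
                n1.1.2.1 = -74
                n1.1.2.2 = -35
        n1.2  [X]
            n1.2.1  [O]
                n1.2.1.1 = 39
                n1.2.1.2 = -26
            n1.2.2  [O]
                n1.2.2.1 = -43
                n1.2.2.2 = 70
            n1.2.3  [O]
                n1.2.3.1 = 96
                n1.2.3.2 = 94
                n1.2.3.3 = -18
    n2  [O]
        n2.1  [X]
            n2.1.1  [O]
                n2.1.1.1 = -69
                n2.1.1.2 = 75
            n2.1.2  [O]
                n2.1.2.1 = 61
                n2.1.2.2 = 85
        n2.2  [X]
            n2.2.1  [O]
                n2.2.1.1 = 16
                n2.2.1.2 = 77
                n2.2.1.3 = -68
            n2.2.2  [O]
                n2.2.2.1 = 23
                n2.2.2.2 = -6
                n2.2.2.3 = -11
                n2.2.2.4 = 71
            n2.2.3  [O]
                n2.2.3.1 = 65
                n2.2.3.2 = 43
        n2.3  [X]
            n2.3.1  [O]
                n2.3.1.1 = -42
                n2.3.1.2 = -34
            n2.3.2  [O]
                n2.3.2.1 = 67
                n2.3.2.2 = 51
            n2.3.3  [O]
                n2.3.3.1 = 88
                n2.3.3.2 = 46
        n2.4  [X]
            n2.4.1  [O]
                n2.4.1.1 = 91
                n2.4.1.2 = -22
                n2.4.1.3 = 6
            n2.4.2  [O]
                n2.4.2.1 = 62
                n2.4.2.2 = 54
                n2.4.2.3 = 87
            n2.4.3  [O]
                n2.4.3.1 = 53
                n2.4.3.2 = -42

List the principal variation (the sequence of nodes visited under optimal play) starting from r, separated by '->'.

r -> n2 -> n2.2 -> n2.2.3 -> n2.2.3.2

n1.1.1 (O): min(11, -11, -40) = -40
n1.1.2 (O): min(-74, -35) = -74
n1.1 (X): max(-40, -74) = -40
n1.2.1 (O): min(39, -26) = -26
n1.2.2 (O): min(-43, 70) = -43
n1.2.3 (O): min(96, 94, -18) = -18
n1.2 (X): max(-26, -43, -18) = -18
n1 (O): min(-40, -18) = -40
n2.1.1 (O): min(-69, 75) = -69
n2.1.2 (O): min(61, 85) = 61
n2.1 (X): max(-69, 61) = 61
n2.2.1 (O): min(16, 77, -68) = -68
n2.2.2 (O): min(23, -6, -11, 71) = -11
n2.2.3 (O): min(65, 43) = 43
n2.2 (X): max(-68, -11, 43) = 43
n2.3.1 (O): min(-42, -34) = -42
n2.3.2 (O): min(67, 51) = 51
n2.3.3 (O): min(88, 46) = 46
n2.3 (X): max(-42, 51, 46) = 51
n2.4.1 (O): min(91, -22, 6) = -22
n2.4.2 (O): min(62, 54, 87) = 54
n2.4.3 (O): min(53, -42) = -42
n2.4 (X): max(-22, 54, -42) = 54
n2 (O): min(61, 43, 51, 54) = 43
r (X): max(-40, 43) = 43
At r, X picks n2 (highest: 43).
At n2, O picks n2.2 (lowest: 43).
At n2.2, X picks n2.2.3 (highest: 43).
At n2.2.3, O picks n2.2.3.2 (lowest: 43).
Terminal value 43.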